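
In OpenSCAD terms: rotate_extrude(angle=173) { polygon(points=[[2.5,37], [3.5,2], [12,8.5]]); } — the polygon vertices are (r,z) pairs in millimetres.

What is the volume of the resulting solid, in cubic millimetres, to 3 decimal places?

Volume = 2753.711 mm³

Profile (r,z), 3 vertices: (2.5,37) (3.5,2) (12,8.5)
edge 0: (2.5,37)→(3.5,2)  cross = 2.5·2 − 3.5·37 = -124.5000; (r_i+r_j)·cross = 6·-124.5000 = -747.0000
edge 1: (3.5,2)→(12,8.5)  cross = 3.5·8.5 − 12·2 = 5.7500; (r_i+r_j)·cross = 15.5·5.7500 = 89.1250
edge 2: (12,8.5)→(2.5,37)  cross = 12·37 − 2.5·8.5 = 422.7500; (r_i+r_j)·cross = 14.5·422.7500 = 6129.8750
Σcross = 304.0000 → A = |Σcross|/2 = 152.0000 mm²
Σ(r_i+r_j)·cross = 5472.0000 → first moment M = |Σ|/6 = 912.0000
R_c = M/A = 912.0000/152.0000 = 6.0000 mm
θ = 173° = 3.019420 rad
V = θ·R_c·A = 3.019420·6.0000·152.0000 = 2753.711 mm³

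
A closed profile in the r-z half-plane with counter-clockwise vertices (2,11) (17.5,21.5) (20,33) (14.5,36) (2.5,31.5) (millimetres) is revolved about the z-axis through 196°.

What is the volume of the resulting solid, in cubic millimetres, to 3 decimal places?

Volume = 9705.366 mm³

Profile (r,z), 5 vertices: (2,11) (17.5,21.5) (20,33) (14.5,36) (2.5,31.5)
edge 0: (2,11)→(17.5,21.5)  cross = 2·21.5 − 17.5·11 = -149.5000; (r_i+r_j)·cross = 19.5·-149.5000 = -2915.2500
edge 1: (17.5,21.5)→(20,33)  cross = 17.5·33 − 20·21.5 = 147.5000; (r_i+r_j)·cross = 37.5·147.5000 = 5531.2500
edge 2: (20,33)→(14.5,36)  cross = 20·36 − 14.5·33 = 241.5000; (r_i+r_j)·cross = 34.5·241.5000 = 8331.7500
edge 3: (14.5,36)→(2.5,31.5)  cross = 14.5·31.5 − 2.5·36 = 366.7500; (r_i+r_j)·cross = 17·366.7500 = 6234.7500
edge 4: (2.5,31.5)→(2,11)  cross = 2.5·11 − 2·31.5 = -35.5000; (r_i+r_j)·cross = 4.5·-35.5000 = -159.7500
Σcross = 570.7500 → A = |Σcross|/2 = 285.3750 mm²
Σ(r_i+r_j)·cross = 17022.7500 → first moment M = |Σ|/6 = 2837.1250
R_c = M/A = 2837.1250/285.3750 = 9.9417 mm
θ = 196° = 3.420845 rad
V = θ·R_c·A = 3.420845·9.9417·285.3750 = 9705.366 mm³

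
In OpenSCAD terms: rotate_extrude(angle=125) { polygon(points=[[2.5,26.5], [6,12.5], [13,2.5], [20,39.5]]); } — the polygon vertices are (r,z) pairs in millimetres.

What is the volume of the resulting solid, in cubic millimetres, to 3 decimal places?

Profile (r,z), 4 vertices: (2.5,26.5) (6,12.5) (13,2.5) (20,39.5)
edge 0: (2.5,26.5)→(6,12.5)  cross = 2.5·12.5 − 6·26.5 = -127.7500; (r_i+r_j)·cross = 8.5·-127.7500 = -1085.8750
edge 1: (6,12.5)→(13,2.5)  cross = 6·2.5 − 13·12.5 = -147.5000; (r_i+r_j)·cross = 19·-147.5000 = -2802.5000
edge 2: (13,2.5)→(20,39.5)  cross = 13·39.5 − 20·2.5 = 463.5000; (r_i+r_j)·cross = 33·463.5000 = 15295.5000
edge 3: (20,39.5)→(2.5,26.5)  cross = 20·26.5 − 2.5·39.5 = 431.2500; (r_i+r_j)·cross = 22.5·431.2500 = 9703.1250
Σcross = 619.5000 → A = |Σcross|/2 = 309.7500 mm²
Σ(r_i+r_j)·cross = 21110.2500 → first moment M = |Σ|/6 = 3518.3750
R_c = M/A = 3518.3750/309.7500 = 11.3588 mm
θ = 125° = 2.181662 rad
V = θ·R_c·A = 2.181662·11.3588·309.7500 = 7675.904 mm³

Volume = 7675.904 mm³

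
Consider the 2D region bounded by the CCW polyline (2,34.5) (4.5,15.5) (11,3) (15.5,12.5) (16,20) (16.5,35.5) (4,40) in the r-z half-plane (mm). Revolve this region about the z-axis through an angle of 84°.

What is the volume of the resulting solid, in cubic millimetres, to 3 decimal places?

Profile (r,z), 7 vertices: (2,34.5) (4.5,15.5) (11,3) (15.5,12.5) (16,20) (16.5,35.5) (4,40)
edge 0: (2,34.5)→(4.5,15.5)  cross = 2·15.5 − 4.5·34.5 = -124.2500; (r_i+r_j)·cross = 6.5·-124.2500 = -807.6250
edge 1: (4.5,15.5)→(11,3)  cross = 4.5·3 − 11·15.5 = -157.0000; (r_i+r_j)·cross = 15.5·-157.0000 = -2433.5000
edge 2: (11,3)→(15.5,12.5)  cross = 11·12.5 − 15.5·3 = 91.0000; (r_i+r_j)·cross = 26.5·91.0000 = 2411.5000
edge 3: (15.5,12.5)→(16,20)  cross = 15.5·20 − 16·12.5 = 110.0000; (r_i+r_j)·cross = 31.5·110.0000 = 3465.0000
edge 4: (16,20)→(16.5,35.5)  cross = 16·35.5 − 16.5·20 = 238.0000; (r_i+r_j)·cross = 32.5·238.0000 = 7735.0000
edge 5: (16.5,35.5)→(4,40)  cross = 16.5·40 − 4·35.5 = 518.0000; (r_i+r_j)·cross = 20.5·518.0000 = 10619.0000
edge 6: (4,40)→(2,34.5)  cross = 4·34.5 − 2·40 = 58.0000; (r_i+r_j)·cross = 6·58.0000 = 348.0000
Σcross = 733.7500 → A = |Σcross|/2 = 366.8750 mm²
Σ(r_i+r_j)·cross = 21337.3750 → first moment M = |Σ|/6 = 3556.2292
R_c = M/A = 3556.2292/366.8750 = 9.6933 mm
θ = 84° = 1.466077 rad
V = θ·R_c·A = 1.466077·9.6933·366.8750 = 5213.704 mm³

Volume = 5213.704 mm³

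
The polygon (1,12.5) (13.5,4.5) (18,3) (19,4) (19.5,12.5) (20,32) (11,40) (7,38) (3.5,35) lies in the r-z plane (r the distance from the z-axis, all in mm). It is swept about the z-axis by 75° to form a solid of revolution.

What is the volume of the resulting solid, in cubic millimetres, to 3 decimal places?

Profile (r,z), 9 vertices: (1,12.5) (13.5,4.5) (18,3) (19,4) (19.5,12.5) (20,32) (11,40) (7,38) (3.5,35)
edge 0: (1,12.5)→(13.5,4.5)  cross = 1·4.5 − 13.5·12.5 = -164.2500; (r_i+r_j)·cross = 14.5·-164.2500 = -2381.6250
edge 1: (13.5,4.5)→(18,3)  cross = 13.5·3 − 18·4.5 = -40.5000; (r_i+r_j)·cross = 31.5·-40.5000 = -1275.7500
edge 2: (18,3)→(19,4)  cross = 18·4 − 19·3 = 15.0000; (r_i+r_j)·cross = 37·15.0000 = 555.0000
edge 3: (19,4)→(19.5,12.5)  cross = 19·12.5 − 19.5·4 = 159.5000; (r_i+r_j)·cross = 38.5·159.5000 = 6140.7500
edge 4: (19.5,12.5)→(20,32)  cross = 19.5·32 − 20·12.5 = 374.0000; (r_i+r_j)·cross = 39.5·374.0000 = 14773.0000
edge 5: (20,32)→(11,40)  cross = 20·40 − 11·32 = 448.0000; (r_i+r_j)·cross = 31·448.0000 = 13888.0000
edge 6: (11,40)→(7,38)  cross = 11·38 − 7·40 = 138.0000; (r_i+r_j)·cross = 18·138.0000 = 2484.0000
edge 7: (7,38)→(3.5,35)  cross = 7·35 − 3.5·38 = 112.0000; (r_i+r_j)·cross = 10.5·112.0000 = 1176.0000
edge 8: (3.5,35)→(1,12.5)  cross = 3.5·12.5 − 1·35 = 8.7500; (r_i+r_j)·cross = 4.5·8.7500 = 39.3750
Σcross = 1050.5000 → A = |Σcross|/2 = 525.2500 mm²
Σ(r_i+r_j)·cross = 35398.7500 → first moment M = |Σ|/6 = 5899.7917
R_c = M/A = 5899.7917/525.2500 = 11.2323 mm
θ = 75° = 1.308997 rad
V = θ·R_c·A = 1.308997·11.2323·525.2500 = 7722.809 mm³

Volume = 7722.809 mm³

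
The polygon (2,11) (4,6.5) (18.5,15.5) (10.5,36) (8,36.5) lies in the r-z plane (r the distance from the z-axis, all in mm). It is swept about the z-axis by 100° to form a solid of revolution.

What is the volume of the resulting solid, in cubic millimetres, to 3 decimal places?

Profile (r,z), 5 vertices: (2,11) (4,6.5) (18.5,15.5) (10.5,36) (8,36.5)
edge 0: (2,11)→(4,6.5)  cross = 2·6.5 − 4·11 = -31.0000; (r_i+r_j)·cross = 6·-31.0000 = -186.0000
edge 1: (4,6.5)→(18.5,15.5)  cross = 4·15.5 − 18.5·6.5 = -58.2500; (r_i+r_j)·cross = 22.5·-58.2500 = -1310.6250
edge 2: (18.5,15.5)→(10.5,36)  cross = 18.5·36 − 10.5·15.5 = 503.2500; (r_i+r_j)·cross = 29·503.2500 = 14594.2500
edge 3: (10.5,36)→(8,36.5)  cross = 10.5·36.5 − 8·36 = 95.2500; (r_i+r_j)·cross = 18.5·95.2500 = 1762.1250
edge 4: (8,36.5)→(2,11)  cross = 8·11 − 2·36.5 = 15.0000; (r_i+r_j)·cross = 10·15.0000 = 150.0000
Σcross = 524.2500 → A = |Σcross|/2 = 262.1250 mm²
Σ(r_i+r_j)·cross = 15009.7500 → first moment M = |Σ|/6 = 2501.6250
R_c = M/A = 2501.6250/262.1250 = 9.5436 mm
θ = 100° = 1.745329 rad
V = θ·R_c·A = 1.745329·9.5436·262.1250 = 4366.159 mm³

Volume = 4366.159 mm³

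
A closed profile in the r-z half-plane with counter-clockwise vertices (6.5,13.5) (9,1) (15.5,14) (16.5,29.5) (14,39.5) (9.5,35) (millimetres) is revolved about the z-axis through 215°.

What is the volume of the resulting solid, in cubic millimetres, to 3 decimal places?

Profile (r,z), 6 vertices: (6.5,13.5) (9,1) (15.5,14) (16.5,29.5) (14,39.5) (9.5,35)
edge 0: (6.5,13.5)→(9,1)  cross = 6.5·1 − 9·13.5 = -115.0000; (r_i+r_j)·cross = 15.5·-115.0000 = -1782.5000
edge 1: (9,1)→(15.5,14)  cross = 9·14 − 15.5·1 = 110.5000; (r_i+r_j)·cross = 24.5·110.5000 = 2707.2500
edge 2: (15.5,14)→(16.5,29.5)  cross = 15.5·29.5 − 16.5·14 = 226.2500; (r_i+r_j)·cross = 32·226.2500 = 7240.0000
edge 3: (16.5,29.5)→(14,39.5)  cross = 16.5·39.5 − 14·29.5 = 238.7500; (r_i+r_j)·cross = 30.5·238.7500 = 7281.8750
edge 4: (14,39.5)→(9.5,35)  cross = 14·35 − 9.5·39.5 = 114.7500; (r_i+r_j)·cross = 23.5·114.7500 = 2696.6250
edge 5: (9.5,35)→(6.5,13.5)  cross = 9.5·13.5 − 6.5·35 = -99.2500; (r_i+r_j)·cross = 16·-99.2500 = -1588.0000
Σcross = 476.0000 → A = |Σcross|/2 = 238.0000 mm²
Σ(r_i+r_j)·cross = 16555.2500 → first moment M = |Σ|/6 = 2759.2083
R_c = M/A = 2759.2083/238.0000 = 11.5933 mm
θ = 215° = 3.752458 rad
V = θ·R_c·A = 3.752458·11.5933·238.0000 = 10353.813 mm³

Volume = 10353.813 mm³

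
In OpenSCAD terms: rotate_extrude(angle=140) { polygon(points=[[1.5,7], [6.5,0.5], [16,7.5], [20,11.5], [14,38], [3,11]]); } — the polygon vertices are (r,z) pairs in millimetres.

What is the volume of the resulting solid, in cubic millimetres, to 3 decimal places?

Volume = 9305.157 mm³

Profile (r,z), 6 vertices: (1.5,7) (6.5,0.5) (16,7.5) (20,11.5) (14,38) (3,11)
edge 0: (1.5,7)→(6.5,0.5)  cross = 1.5·0.5 − 6.5·7 = -44.7500; (r_i+r_j)·cross = 8·-44.7500 = -358.0000
edge 1: (6.5,0.5)→(16,7.5)  cross = 6.5·7.5 − 16·0.5 = 40.7500; (r_i+r_j)·cross = 22.5·40.7500 = 916.8750
edge 2: (16,7.5)→(20,11.5)  cross = 16·11.5 − 20·7.5 = 34.0000; (r_i+r_j)·cross = 36·34.0000 = 1224.0000
edge 3: (20,11.5)→(14,38)  cross = 20·38 − 14·11.5 = 599.0000; (r_i+r_j)·cross = 34·599.0000 = 20366.0000
edge 4: (14,38)→(3,11)  cross = 14·11 − 3·38 = 40.0000; (r_i+r_j)·cross = 17·40.0000 = 680.0000
edge 5: (3,11)→(1.5,7)  cross = 3·7 − 1.5·11 = 4.5000; (r_i+r_j)·cross = 4.5·4.5000 = 20.2500
Σcross = 673.5000 → A = |Σcross|/2 = 336.7500 mm²
Σ(r_i+r_j)·cross = 22849.1250 → first moment M = |Σ|/6 = 3808.1875
R_c = M/A = 3808.1875/336.7500 = 11.3086 mm
θ = 140° = 2.443461 rad
V = θ·R_c·A = 2.443461·11.3086·336.7500 = 9305.157 mm³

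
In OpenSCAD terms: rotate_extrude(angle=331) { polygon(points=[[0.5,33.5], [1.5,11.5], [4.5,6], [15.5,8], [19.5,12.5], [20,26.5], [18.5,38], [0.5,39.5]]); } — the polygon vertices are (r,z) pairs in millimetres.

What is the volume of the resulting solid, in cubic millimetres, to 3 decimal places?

Profile (r,z), 8 vertices: (0.5,33.5) (1.5,11.5) (4.5,6) (15.5,8) (19.5,12.5) (20,26.5) (18.5,38) (0.5,39.5)
edge 0: (0.5,33.5)→(1.5,11.5)  cross = 0.5·11.5 − 1.5·33.5 = -44.5000; (r_i+r_j)·cross = 2·-44.5000 = -89.0000
edge 1: (1.5,11.5)→(4.5,6)  cross = 1.5·6 − 4.5·11.5 = -42.7500; (r_i+r_j)·cross = 6·-42.7500 = -256.5000
edge 2: (4.5,6)→(15.5,8)  cross = 4.5·8 − 15.5·6 = -57.0000; (r_i+r_j)·cross = 20·-57.0000 = -1140.0000
edge 3: (15.5,8)→(19.5,12.5)  cross = 15.5·12.5 − 19.5·8 = 37.7500; (r_i+r_j)·cross = 35·37.7500 = 1321.2500
edge 4: (19.5,12.5)→(20,26.5)  cross = 19.5·26.5 − 20·12.5 = 266.7500; (r_i+r_j)·cross = 39.5·266.7500 = 10536.6250
edge 5: (20,26.5)→(18.5,38)  cross = 20·38 − 18.5·26.5 = 269.7500; (r_i+r_j)·cross = 38.5·269.7500 = 10385.3750
edge 6: (18.5,38)→(0.5,39.5)  cross = 18.5·39.5 − 0.5·38 = 711.7500; (r_i+r_j)·cross = 19·711.7500 = 13523.2500
edge 7: (0.5,39.5)→(0.5,33.5)  cross = 0.5·33.5 − 0.5·39.5 = -3.0000; (r_i+r_j)·cross = 1·-3.0000 = -3.0000
Σcross = 1138.7500 → A = |Σcross|/2 = 569.3750 mm²
Σ(r_i+r_j)·cross = 34278.0000 → first moment M = |Σ|/6 = 5713.0000
R_c = M/A = 5713.0000/569.3750 = 10.0338 mm
θ = 331° = 5.777040 rad
V = θ·R_c·A = 5.777040·10.0338·569.3750 = 33004.229 mm³

Volume = 33004.229 mm³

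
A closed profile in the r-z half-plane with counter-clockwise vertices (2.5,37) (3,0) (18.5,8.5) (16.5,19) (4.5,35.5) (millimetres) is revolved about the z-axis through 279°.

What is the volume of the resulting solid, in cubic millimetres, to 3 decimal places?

Profile (r,z), 5 vertices: (2.5,37) (3,0) (18.5,8.5) (16.5,19) (4.5,35.5)
edge 0: (2.5,37)→(3,0)  cross = 2.5·0 − 3·37 = -111.0000; (r_i+r_j)·cross = 5.5·-111.0000 = -610.5000
edge 1: (3,0)→(18.5,8.5)  cross = 3·8.5 − 18.5·0 = 25.5000; (r_i+r_j)·cross = 21.5·25.5000 = 548.2500
edge 2: (18.5,8.5)→(16.5,19)  cross = 18.5·19 − 16.5·8.5 = 211.2500; (r_i+r_j)·cross = 35·211.2500 = 7393.7500
edge 3: (16.5,19)→(4.5,35.5)  cross = 16.5·35.5 − 4.5·19 = 500.2500; (r_i+r_j)·cross = 21·500.2500 = 10505.2500
edge 4: (4.5,35.5)→(2.5,37)  cross = 4.5·37 − 2.5·35.5 = 77.7500; (r_i+r_j)·cross = 7·77.7500 = 544.2500
Σcross = 703.7500 → A = |Σcross|/2 = 351.8750 mm²
Σ(r_i+r_j)·cross = 18381.0000 → first moment M = |Σ|/6 = 3063.5000
R_c = M/A = 3063.5000/351.8750 = 8.7062 mm
θ = 279° = 4.869469 rad
V = θ·R_c·A = 4.869469·8.7062·351.8750 = 14917.617 mm³

Volume = 14917.617 mm³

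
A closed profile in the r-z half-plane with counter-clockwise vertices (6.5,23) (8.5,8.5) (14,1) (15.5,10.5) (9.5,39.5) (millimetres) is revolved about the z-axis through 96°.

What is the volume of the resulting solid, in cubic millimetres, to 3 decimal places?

Volume = 3208.543 mm³

Profile (r,z), 5 vertices: (6.5,23) (8.5,8.5) (14,1) (15.5,10.5) (9.5,39.5)
edge 0: (6.5,23)→(8.5,8.5)  cross = 6.5·8.5 − 8.5·23 = -140.2500; (r_i+r_j)·cross = 15·-140.2500 = -2103.7500
edge 1: (8.5,8.5)→(14,1)  cross = 8.5·1 − 14·8.5 = -110.5000; (r_i+r_j)·cross = 22.5·-110.5000 = -2486.2500
edge 2: (14,1)→(15.5,10.5)  cross = 14·10.5 − 15.5·1 = 131.5000; (r_i+r_j)·cross = 29.5·131.5000 = 3879.2500
edge 3: (15.5,10.5)→(9.5,39.5)  cross = 15.5·39.5 − 9.5·10.5 = 512.5000; (r_i+r_j)·cross = 25·512.5000 = 12812.5000
edge 4: (9.5,39.5)→(6.5,23)  cross = 9.5·23 − 6.5·39.5 = -38.2500; (r_i+r_j)·cross = 16·-38.2500 = -612.0000
Σcross = 355.0000 → A = |Σcross|/2 = 177.5000 mm²
Σ(r_i+r_j)·cross = 11489.7500 → first moment M = |Σ|/6 = 1914.9583
R_c = M/A = 1914.9583/177.5000 = 10.7885 mm
θ = 96° = 1.675516 rad
V = θ·R_c·A = 1.675516·10.7885·177.5000 = 3208.543 mm³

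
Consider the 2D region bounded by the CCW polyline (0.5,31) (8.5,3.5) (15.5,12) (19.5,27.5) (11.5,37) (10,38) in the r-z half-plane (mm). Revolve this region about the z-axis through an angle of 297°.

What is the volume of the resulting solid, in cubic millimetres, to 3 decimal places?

Volume = 19505.776 mm³

Profile (r,z), 6 vertices: (0.5,31) (8.5,3.5) (15.5,12) (19.5,27.5) (11.5,37) (10,38)
edge 0: (0.5,31)→(8.5,3.5)  cross = 0.5·3.5 − 8.5·31 = -261.7500; (r_i+r_j)·cross = 9·-261.7500 = -2355.7500
edge 1: (8.5,3.5)→(15.5,12)  cross = 8.5·12 − 15.5·3.5 = 47.7500; (r_i+r_j)·cross = 24·47.7500 = 1146.0000
edge 2: (15.5,12)→(19.5,27.5)  cross = 15.5·27.5 − 19.5·12 = 192.2500; (r_i+r_j)·cross = 35·192.2500 = 6728.7500
edge 3: (19.5,27.5)→(11.5,37)  cross = 19.5·37 − 11.5·27.5 = 405.2500; (r_i+r_j)·cross = 31·405.2500 = 12562.7500
edge 4: (11.5,37)→(10,38)  cross = 11.5·38 − 10·37 = 67.0000; (r_i+r_j)·cross = 21.5·67.0000 = 1440.5000
edge 5: (10,38)→(0.5,31)  cross = 10·31 − 0.5·38 = 291.0000; (r_i+r_j)·cross = 10.5·291.0000 = 3055.5000
Σcross = 741.5000 → A = |Σcross|/2 = 370.7500 mm²
Σ(r_i+r_j)·cross = 22577.7500 → first moment M = |Σ|/6 = 3762.9583
R_c = M/A = 3762.9583/370.7500 = 10.1496 mm
θ = 297° = 5.183628 rad
V = θ·R_c·A = 5.183628·10.1496·370.7500 = 19505.776 mm³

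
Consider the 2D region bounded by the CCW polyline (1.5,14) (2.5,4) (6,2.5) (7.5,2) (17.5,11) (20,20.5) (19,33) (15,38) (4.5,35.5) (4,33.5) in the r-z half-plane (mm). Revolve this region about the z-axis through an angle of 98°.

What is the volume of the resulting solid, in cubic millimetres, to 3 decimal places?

Volume = 8966.998 mm³

Profile (r,z), 10 vertices: (1.5,14) (2.5,4) (6,2.5) (7.5,2) (17.5,11) (20,20.5) (19,33) (15,38) (4.5,35.5) (4,33.5)
edge 0: (1.5,14)→(2.5,4)  cross = 1.5·4 − 2.5·14 = -29.0000; (r_i+r_j)·cross = 4·-29.0000 = -116.0000
edge 1: (2.5,4)→(6,2.5)  cross = 2.5·2.5 − 6·4 = -17.7500; (r_i+r_j)·cross = 8.5·-17.7500 = -150.8750
edge 2: (6,2.5)→(7.5,2)  cross = 6·2 − 7.5·2.5 = -6.7500; (r_i+r_j)·cross = 13.5·-6.7500 = -91.1250
edge 3: (7.5,2)→(17.5,11)  cross = 7.5·11 − 17.5·2 = 47.5000; (r_i+r_j)·cross = 25·47.5000 = 1187.5000
edge 4: (17.5,11)→(20,20.5)  cross = 17.5·20.5 − 20·11 = 138.7500; (r_i+r_j)·cross = 37.5·138.7500 = 5203.1250
edge 5: (20,20.5)→(19,33)  cross = 20·33 − 19·20.5 = 270.5000; (r_i+r_j)·cross = 39·270.5000 = 10549.5000
edge 6: (19,33)→(15,38)  cross = 19·38 − 15·33 = 227.0000; (r_i+r_j)·cross = 34·227.0000 = 7718.0000
edge 7: (15,38)→(4.5,35.5)  cross = 15·35.5 − 4.5·38 = 361.5000; (r_i+r_j)·cross = 19.5·361.5000 = 7049.2500
edge 8: (4.5,35.5)→(4,33.5)  cross = 4.5·33.5 − 4·35.5 = 8.7500; (r_i+r_j)·cross = 8.5·8.7500 = 74.3750
edge 9: (4,33.5)→(1.5,14)  cross = 4·14 − 1.5·33.5 = 5.7500; (r_i+r_j)·cross = 5.5·5.7500 = 31.6250
Σcross = 1006.2500 → A = |Σcross|/2 = 503.1250 mm²
Σ(r_i+r_j)·cross = 31455.3750 → first moment M = |Σ|/6 = 5242.5625
R_c = M/A = 5242.5625/503.1250 = 10.4200 mm
θ = 98° = 1.710423 rad
V = θ·R_c·A = 1.710423·10.4200·503.1250 = 8966.998 mm³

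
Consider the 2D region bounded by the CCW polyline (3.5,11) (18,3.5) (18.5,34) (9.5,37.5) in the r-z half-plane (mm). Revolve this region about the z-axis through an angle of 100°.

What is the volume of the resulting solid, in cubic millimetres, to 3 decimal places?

Volume = 7567.239 mm³

Profile (r,z), 4 vertices: (3.5,11) (18,3.5) (18.5,34) (9.5,37.5)
edge 0: (3.5,11)→(18,3.5)  cross = 3.5·3.5 − 18·11 = -185.7500; (r_i+r_j)·cross = 21.5·-185.7500 = -3993.6250
edge 1: (18,3.5)→(18.5,34)  cross = 18·34 − 18.5·3.5 = 547.2500; (r_i+r_j)·cross = 36.5·547.2500 = 19974.6250
edge 2: (18.5,34)→(9.5,37.5)  cross = 18.5·37.5 − 9.5·34 = 370.7500; (r_i+r_j)·cross = 28·370.7500 = 10381.0000
edge 3: (9.5,37.5)→(3.5,11)  cross = 9.5·11 − 3.5·37.5 = -26.7500; (r_i+r_j)·cross = 13·-26.7500 = -347.7500
Σcross = 705.5000 → A = |Σcross|/2 = 352.7500 mm²
Σ(r_i+r_j)·cross = 26014.2500 → first moment M = |Σ|/6 = 4335.7083
R_c = M/A = 4335.7083/352.7500 = 12.2912 mm
θ = 100° = 1.745329 rad
V = θ·R_c·A = 1.745329·12.2912·352.7500 = 7567.239 mm³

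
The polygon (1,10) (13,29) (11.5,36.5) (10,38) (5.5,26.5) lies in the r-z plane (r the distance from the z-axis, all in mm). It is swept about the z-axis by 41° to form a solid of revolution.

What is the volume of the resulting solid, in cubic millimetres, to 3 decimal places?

Profile (r,z), 5 vertices: (1,10) (13,29) (11.5,36.5) (10,38) (5.5,26.5)
edge 0: (1,10)→(13,29)  cross = 1·29 − 13·10 = -101.0000; (r_i+r_j)·cross = 14·-101.0000 = -1414.0000
edge 1: (13,29)→(11.5,36.5)  cross = 13·36.5 − 11.5·29 = 141.0000; (r_i+r_j)·cross = 24.5·141.0000 = 3454.5000
edge 2: (11.5,36.5)→(10,38)  cross = 11.5·38 − 10·36.5 = 72.0000; (r_i+r_j)·cross = 21.5·72.0000 = 1548.0000
edge 3: (10,38)→(5.5,26.5)  cross = 10·26.5 − 5.5·38 = 56.0000; (r_i+r_j)·cross = 15.5·56.0000 = 868.0000
edge 4: (5.5,26.5)→(1,10)  cross = 5.5·10 − 1·26.5 = 28.5000; (r_i+r_j)·cross = 6.5·28.5000 = 185.2500
Σcross = 196.5000 → A = |Σcross|/2 = 98.2500 mm²
Σ(r_i+r_j)·cross = 4641.7500 → first moment M = |Σ|/6 = 773.6250
R_c = M/A = 773.6250/98.2500 = 7.8740 mm
θ = 41° = 0.715585 rad
V = θ·R_c·A = 0.715585·7.8740·98.2500 = 553.594 mm³

Volume = 553.594 mm³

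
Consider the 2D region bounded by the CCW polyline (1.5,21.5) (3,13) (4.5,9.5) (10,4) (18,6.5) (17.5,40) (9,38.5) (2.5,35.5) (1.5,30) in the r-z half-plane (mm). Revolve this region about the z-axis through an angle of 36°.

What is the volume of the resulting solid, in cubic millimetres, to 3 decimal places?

Volume = 3216.192 mm³

Profile (r,z), 9 vertices: (1.5,21.5) (3,13) (4.5,9.5) (10,4) (18,6.5) (17.5,40) (9,38.5) (2.5,35.5) (1.5,30)
edge 0: (1.5,21.5)→(3,13)  cross = 1.5·13 − 3·21.5 = -45.0000; (r_i+r_j)·cross = 4.5·-45.0000 = -202.5000
edge 1: (3,13)→(4.5,9.5)  cross = 3·9.5 − 4.5·13 = -30.0000; (r_i+r_j)·cross = 7.5·-30.0000 = -225.0000
edge 2: (4.5,9.5)→(10,4)  cross = 4.5·4 − 10·9.5 = -77.0000; (r_i+r_j)·cross = 14.5·-77.0000 = -1116.5000
edge 3: (10,4)→(18,6.5)  cross = 10·6.5 − 18·4 = -7.0000; (r_i+r_j)·cross = 28·-7.0000 = -196.0000
edge 4: (18,6.5)→(17.5,40)  cross = 18·40 − 17.5·6.5 = 606.2500; (r_i+r_j)·cross = 35.5·606.2500 = 21521.8750
edge 5: (17.5,40)→(9,38.5)  cross = 17.5·38.5 − 9·40 = 313.7500; (r_i+r_j)·cross = 26.5·313.7500 = 8314.3750
edge 6: (9,38.5)→(2.5,35.5)  cross = 9·35.5 − 2.5·38.5 = 223.2500; (r_i+r_j)·cross = 11.5·223.2500 = 2567.3750
edge 7: (2.5,35.5)→(1.5,30)  cross = 2.5·30 − 1.5·35.5 = 21.7500; (r_i+r_j)·cross = 4·21.7500 = 87.0000
edge 8: (1.5,30)→(1.5,21.5)  cross = 1.5·21.5 − 1.5·30 = -12.7500; (r_i+r_j)·cross = 3·-12.7500 = -38.2500
Σcross = 993.2500 → A = |Σcross|/2 = 496.6250 mm²
Σ(r_i+r_j)·cross = 30712.3750 → first moment M = |Σ|/6 = 5118.7292
R_c = M/A = 5118.7292/496.6250 = 10.3070 mm
θ = 36° = 0.628319 rad
V = θ·R_c·A = 0.628319·10.3070·496.6250 = 3216.192 mm³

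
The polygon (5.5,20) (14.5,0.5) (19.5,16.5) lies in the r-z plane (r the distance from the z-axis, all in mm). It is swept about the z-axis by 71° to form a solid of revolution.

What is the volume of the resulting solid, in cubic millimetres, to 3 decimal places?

Profile (r,z), 3 vertices: (5.5,20) (14.5,0.5) (19.5,16.5)
edge 0: (5.5,20)→(14.5,0.5)  cross = 5.5·0.5 − 14.5·20 = -287.2500; (r_i+r_j)·cross = 20·-287.2500 = -5745.0000
edge 1: (14.5,0.5)→(19.5,16.5)  cross = 14.5·16.5 − 19.5·0.5 = 229.5000; (r_i+r_j)·cross = 34·229.5000 = 7803.0000
edge 2: (19.5,16.5)→(5.5,20)  cross = 19.5·20 − 5.5·16.5 = 299.2500; (r_i+r_j)·cross = 25·299.2500 = 7481.2500
Σcross = 241.5000 → A = |Σcross|/2 = 120.7500 mm²
Σ(r_i+r_j)·cross = 9539.2500 → first moment M = |Σ|/6 = 1589.8750
R_c = M/A = 1589.8750/120.7500 = 13.1667 mm
θ = 71° = 1.239184 rad
V = θ·R_c·A = 1.239184·13.1667·120.7500 = 1970.147 mm³

Volume = 1970.147 mm³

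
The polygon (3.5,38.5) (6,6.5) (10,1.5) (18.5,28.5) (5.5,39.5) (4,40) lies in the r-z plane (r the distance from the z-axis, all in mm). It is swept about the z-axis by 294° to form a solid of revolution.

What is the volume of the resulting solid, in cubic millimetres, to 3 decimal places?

Profile (r,z), 6 vertices: (3.5,38.5) (6,6.5) (10,1.5) (18.5,28.5) (5.5,39.5) (4,40)
edge 0: (3.5,38.5)→(6,6.5)  cross = 3.5·6.5 − 6·38.5 = -208.2500; (r_i+r_j)·cross = 9.5·-208.2500 = -1978.3750
edge 1: (6,6.5)→(10,1.5)  cross = 6·1.5 − 10·6.5 = -56.0000; (r_i+r_j)·cross = 16·-56.0000 = -896.0000
edge 2: (10,1.5)→(18.5,28.5)  cross = 10·28.5 − 18.5·1.5 = 257.2500; (r_i+r_j)·cross = 28.5·257.2500 = 7331.6250
edge 3: (18.5,28.5)→(5.5,39.5)  cross = 18.5·39.5 − 5.5·28.5 = 574.0000; (r_i+r_j)·cross = 24·574.0000 = 13776.0000
edge 4: (5.5,39.5)→(4,40)  cross = 5.5·40 − 4·39.5 = 62.0000; (r_i+r_j)·cross = 9.5·62.0000 = 589.0000
edge 5: (4,40)→(3.5,38.5)  cross = 4·38.5 − 3.5·40 = 14.0000; (r_i+r_j)·cross = 7.5·14.0000 = 105.0000
Σcross = 643.0000 → A = |Σcross|/2 = 321.5000 mm²
Σ(r_i+r_j)·cross = 18927.2500 → first moment M = |Σ|/6 = 3154.5417
R_c = M/A = 3154.5417/321.5000 = 9.8119 mm
θ = 294° = 5.131268 rad
V = θ·R_c·A = 5.131268·9.8119·321.5000 = 16186.799 mm³

Volume = 16186.799 mm³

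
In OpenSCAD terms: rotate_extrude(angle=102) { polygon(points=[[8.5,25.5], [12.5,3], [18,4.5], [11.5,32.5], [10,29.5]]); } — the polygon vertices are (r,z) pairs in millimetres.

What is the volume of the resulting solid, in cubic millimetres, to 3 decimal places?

Profile (r,z), 5 vertices: (8.5,25.5) (12.5,3) (18,4.5) (11.5,32.5) (10,29.5)
edge 0: (8.5,25.5)→(12.5,3)  cross = 8.5·3 − 12.5·25.5 = -293.2500; (r_i+r_j)·cross = 21·-293.2500 = -6158.2500
edge 1: (12.5,3)→(18,4.5)  cross = 12.5·4.5 − 18·3 = 2.2500; (r_i+r_j)·cross = 30.5·2.2500 = 68.6250
edge 2: (18,4.5)→(11.5,32.5)  cross = 18·32.5 − 11.5·4.5 = 533.2500; (r_i+r_j)·cross = 29.5·533.2500 = 15730.8750
edge 3: (11.5,32.5)→(10,29.5)  cross = 11.5·29.5 − 10·32.5 = 14.2500; (r_i+r_j)·cross = 21.5·14.2500 = 306.3750
edge 4: (10,29.5)→(8.5,25.5)  cross = 10·25.5 − 8.5·29.5 = 4.2500; (r_i+r_j)·cross = 18.5·4.2500 = 78.6250
Σcross = 260.7500 → A = |Σcross|/2 = 130.3750 mm²
Σ(r_i+r_j)·cross = 10026.2500 → first moment M = |Σ|/6 = 1671.0417
R_c = M/A = 1671.0417/130.3750 = 12.8172 mm
θ = 102° = 1.780236 rad
V = θ·R_c·A = 1.780236·12.8172·130.3750 = 2974.848 mm³

Volume = 2974.848 mm³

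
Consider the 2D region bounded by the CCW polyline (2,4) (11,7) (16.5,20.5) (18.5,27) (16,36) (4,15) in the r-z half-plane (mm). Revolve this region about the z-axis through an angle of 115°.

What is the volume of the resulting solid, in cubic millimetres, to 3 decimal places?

Volume = 4971.909 mm³

Profile (r,z), 6 vertices: (2,4) (11,7) (16.5,20.5) (18.5,27) (16,36) (4,15)
edge 0: (2,4)→(11,7)  cross = 2·7 − 11·4 = -30.0000; (r_i+r_j)·cross = 13·-30.0000 = -390.0000
edge 1: (11,7)→(16.5,20.5)  cross = 11·20.5 − 16.5·7 = 110.0000; (r_i+r_j)·cross = 27.5·110.0000 = 3025.0000
edge 2: (16.5,20.5)→(18.5,27)  cross = 16.5·27 − 18.5·20.5 = 66.2500; (r_i+r_j)·cross = 35·66.2500 = 2318.7500
edge 3: (18.5,27)→(16,36)  cross = 18.5·36 − 16·27 = 234.0000; (r_i+r_j)·cross = 34.5·234.0000 = 8073.0000
edge 4: (16,36)→(4,15)  cross = 16·15 − 4·36 = 96.0000; (r_i+r_j)·cross = 20·96.0000 = 1920.0000
edge 5: (4,15)→(2,4)  cross = 4·4 − 2·15 = -14.0000; (r_i+r_j)·cross = 6·-14.0000 = -84.0000
Σcross = 462.2500 → A = |Σcross|/2 = 231.1250 mm²
Σ(r_i+r_j)·cross = 14862.7500 → first moment M = |Σ|/6 = 2477.1250
R_c = M/A = 2477.1250/231.1250 = 10.7177 mm
θ = 115° = 2.007129 rad
V = θ·R_c·A = 2.007129·10.7177·231.1250 = 4971.909 mm³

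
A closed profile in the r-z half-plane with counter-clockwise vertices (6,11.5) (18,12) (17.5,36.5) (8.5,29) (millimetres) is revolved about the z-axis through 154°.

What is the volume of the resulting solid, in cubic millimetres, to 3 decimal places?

Volume = 7459.281 mm³

Profile (r,z), 4 vertices: (6,11.5) (18,12) (17.5,36.5) (8.5,29)
edge 0: (6,11.5)→(18,12)  cross = 6·12 − 18·11.5 = -135.0000; (r_i+r_j)·cross = 24·-135.0000 = -3240.0000
edge 1: (18,12)→(17.5,36.5)  cross = 18·36.5 − 17.5·12 = 447.0000; (r_i+r_j)·cross = 35.5·447.0000 = 15868.5000
edge 2: (17.5,36.5)→(8.5,29)  cross = 17.5·29 − 8.5·36.5 = 197.2500; (r_i+r_j)·cross = 26·197.2500 = 5128.5000
edge 3: (8.5,29)→(6,11.5)  cross = 8.5·11.5 − 6·29 = -76.2500; (r_i+r_j)·cross = 14.5·-76.2500 = -1105.6250
Σcross = 433.0000 → A = |Σcross|/2 = 216.5000 mm²
Σ(r_i+r_j)·cross = 16651.3750 → first moment M = |Σ|/6 = 2775.2292
R_c = M/A = 2775.2292/216.5000 = 12.8186 mm
θ = 154° = 2.687807 rad
V = θ·R_c·A = 2.687807·12.8186·216.5000 = 7459.281 mm³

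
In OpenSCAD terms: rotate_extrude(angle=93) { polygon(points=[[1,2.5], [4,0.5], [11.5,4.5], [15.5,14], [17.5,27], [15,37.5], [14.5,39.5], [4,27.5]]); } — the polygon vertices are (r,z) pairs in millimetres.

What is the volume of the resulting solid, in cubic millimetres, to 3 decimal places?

Volume = 6033.204 mm³

Profile (r,z), 8 vertices: (1,2.5) (4,0.5) (11.5,4.5) (15.5,14) (17.5,27) (15,37.5) (14.5,39.5) (4,27.5)
edge 0: (1,2.5)→(4,0.5)  cross = 1·0.5 − 4·2.5 = -9.5000; (r_i+r_j)·cross = 5·-9.5000 = -47.5000
edge 1: (4,0.5)→(11.5,4.5)  cross = 4·4.5 − 11.5·0.5 = 12.2500; (r_i+r_j)·cross = 15.5·12.2500 = 189.8750
edge 2: (11.5,4.5)→(15.5,14)  cross = 11.5·14 − 15.5·4.5 = 91.2500; (r_i+r_j)·cross = 27·91.2500 = 2463.7500
edge 3: (15.5,14)→(17.5,27)  cross = 15.5·27 − 17.5·14 = 173.5000; (r_i+r_j)·cross = 33·173.5000 = 5725.5000
edge 4: (17.5,27)→(15,37.5)  cross = 17.5·37.5 − 15·27 = 251.2500; (r_i+r_j)·cross = 32.5·251.2500 = 8165.6250
edge 5: (15,37.5)→(14.5,39.5)  cross = 15·39.5 − 14.5·37.5 = 48.7500; (r_i+r_j)·cross = 29.5·48.7500 = 1438.1250
edge 6: (14.5,39.5)→(4,27.5)  cross = 14.5·27.5 − 4·39.5 = 240.7500; (r_i+r_j)·cross = 18.5·240.7500 = 4453.8750
edge 7: (4,27.5)→(1,2.5)  cross = 4·2.5 − 1·27.5 = -17.5000; (r_i+r_j)·cross = 5·-17.5000 = -87.5000
Σcross = 790.7500 → A = |Σcross|/2 = 395.3750 mm²
Σ(r_i+r_j)·cross = 22301.7500 → first moment M = |Σ|/6 = 3716.9583
R_c = M/A = 3716.9583/395.3750 = 9.4011 mm
θ = 93° = 1.623156 rad
V = θ·R_c·A = 1.623156·9.4011·395.3750 = 6033.204 mm³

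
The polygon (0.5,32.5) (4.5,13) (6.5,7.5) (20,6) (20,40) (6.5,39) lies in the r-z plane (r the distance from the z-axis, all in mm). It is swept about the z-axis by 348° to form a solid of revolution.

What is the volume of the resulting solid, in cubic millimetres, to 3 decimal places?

Volume = 38592.328 mm³

Profile (r,z), 6 vertices: (0.5,32.5) (4.5,13) (6.5,7.5) (20,6) (20,40) (6.5,39)
edge 0: (0.5,32.5)→(4.5,13)  cross = 0.5·13 − 4.5·32.5 = -139.7500; (r_i+r_j)·cross = 5·-139.7500 = -698.7500
edge 1: (4.5,13)→(6.5,7.5)  cross = 4.5·7.5 − 6.5·13 = -50.7500; (r_i+r_j)·cross = 11·-50.7500 = -558.2500
edge 2: (6.5,7.5)→(20,6)  cross = 6.5·6 − 20·7.5 = -111.0000; (r_i+r_j)·cross = 26.5·-111.0000 = -2941.5000
edge 3: (20,6)→(20,40)  cross = 20·40 − 20·6 = 680.0000; (r_i+r_j)·cross = 40·680.0000 = 27200.0000
edge 4: (20,40)→(6.5,39)  cross = 20·39 − 6.5·40 = 520.0000; (r_i+r_j)·cross = 26.5·520.0000 = 13780.0000
edge 5: (6.5,39)→(0.5,32.5)  cross = 6.5·32.5 − 0.5·39 = 191.7500; (r_i+r_j)·cross = 7·191.7500 = 1342.2500
Σcross = 1090.2500 → A = |Σcross|/2 = 545.1250 mm²
Σ(r_i+r_j)·cross = 38123.7500 → first moment M = |Σ|/6 = 6353.9583
R_c = M/A = 6353.9583/545.1250 = 11.6560 mm
θ = 348° = 6.073746 rad
V = θ·R_c·A = 6.073746·11.6560·545.1250 = 38592.328 mm³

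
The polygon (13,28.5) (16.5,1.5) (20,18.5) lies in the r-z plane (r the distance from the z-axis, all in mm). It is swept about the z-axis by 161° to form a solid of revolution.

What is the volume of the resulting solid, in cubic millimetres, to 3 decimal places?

Profile (r,z), 3 vertices: (13,28.5) (16.5,1.5) (20,18.5)
edge 0: (13,28.5)→(16.5,1.5)  cross = 13·1.5 − 16.5·28.5 = -450.7500; (r_i+r_j)·cross = 29.5·-450.7500 = -13297.1250
edge 1: (16.5,1.5)→(20,18.5)  cross = 16.5·18.5 − 20·1.5 = 275.2500; (r_i+r_j)·cross = 36.5·275.2500 = 10046.6250
edge 2: (20,18.5)→(13,28.5)  cross = 20·28.5 − 13·18.5 = 329.5000; (r_i+r_j)·cross = 33·329.5000 = 10873.5000
Σcross = 154.0000 → A = |Σcross|/2 = 77.0000 mm²
Σ(r_i+r_j)·cross = 7623.0000 → first moment M = |Σ|/6 = 1270.5000
R_c = M/A = 1270.5000/77.0000 = 16.5000 mm
θ = 161° = 2.809980 rad
V = θ·R_c·A = 2.809980·16.5000·77.0000 = 3570.080 mm³

Volume = 3570.080 mm³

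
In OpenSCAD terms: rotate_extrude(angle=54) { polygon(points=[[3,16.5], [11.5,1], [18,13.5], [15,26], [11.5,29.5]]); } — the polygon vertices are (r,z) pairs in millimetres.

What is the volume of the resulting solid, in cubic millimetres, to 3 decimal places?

Volume = 2414.844 mm³

Profile (r,z), 5 vertices: (3,16.5) (11.5,1) (18,13.5) (15,26) (11.5,29.5)
edge 0: (3,16.5)→(11.5,1)  cross = 3·1 − 11.5·16.5 = -186.7500; (r_i+r_j)·cross = 14.5·-186.7500 = -2707.8750
edge 1: (11.5,1)→(18,13.5)  cross = 11.5·13.5 − 18·1 = 137.2500; (r_i+r_j)·cross = 29.5·137.2500 = 4048.8750
edge 2: (18,13.5)→(15,26)  cross = 18·26 − 15·13.5 = 265.5000; (r_i+r_j)·cross = 33·265.5000 = 8761.5000
edge 3: (15,26)→(11.5,29.5)  cross = 15·29.5 − 11.5·26 = 143.5000; (r_i+r_j)·cross = 26.5·143.5000 = 3802.7500
edge 4: (11.5,29.5)→(3,16.5)  cross = 11.5·16.5 − 3·29.5 = 101.2500; (r_i+r_j)·cross = 14.5·101.2500 = 1468.1250
Σcross = 460.7500 → A = |Σcross|/2 = 230.3750 mm²
Σ(r_i+r_j)·cross = 15373.3750 → first moment M = |Σ|/6 = 2562.2292
R_c = M/A = 2562.2292/230.3750 = 11.1220 mm
θ = 54° = 0.942478 rad
V = θ·R_c·A = 0.942478·11.1220·230.3750 = 2414.844 mm³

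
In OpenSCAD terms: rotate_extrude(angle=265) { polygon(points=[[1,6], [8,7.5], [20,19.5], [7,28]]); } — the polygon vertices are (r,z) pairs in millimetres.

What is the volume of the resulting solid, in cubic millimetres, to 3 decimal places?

Volume = 8749.190 mm³

Profile (r,z), 4 vertices: (1,6) (8,7.5) (20,19.5) (7,28)
edge 0: (1,6)→(8,7.5)  cross = 1·7.5 − 8·6 = -40.5000; (r_i+r_j)·cross = 9·-40.5000 = -364.5000
edge 1: (8,7.5)→(20,19.5)  cross = 8·19.5 − 20·7.5 = 6.0000; (r_i+r_j)·cross = 28·6.0000 = 168.0000
edge 2: (20,19.5)→(7,28)  cross = 20·28 − 7·19.5 = 423.5000; (r_i+r_j)·cross = 27·423.5000 = 11434.5000
edge 3: (7,28)→(1,6)  cross = 7·6 − 1·28 = 14.0000; (r_i+r_j)·cross = 8·14.0000 = 112.0000
Σcross = 403.0000 → A = |Σcross|/2 = 201.5000 mm²
Σ(r_i+r_j)·cross = 11350.0000 → first moment M = |Σ|/6 = 1891.6667
R_c = M/A = 1891.6667/201.5000 = 9.3879 mm
θ = 265° = 4.625123 rad
V = θ·R_c·A = 4.625123·9.3879·201.5000 = 8749.190 mm³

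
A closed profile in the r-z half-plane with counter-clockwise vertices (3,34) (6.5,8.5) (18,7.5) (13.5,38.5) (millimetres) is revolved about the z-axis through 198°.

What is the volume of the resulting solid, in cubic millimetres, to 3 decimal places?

Profile (r,z), 4 vertices: (3,34) (6.5,8.5) (18,7.5) (13.5,38.5)
edge 0: (3,34)→(6.5,8.5)  cross = 3·8.5 − 6.5·34 = -195.5000; (r_i+r_j)·cross = 9.5·-195.5000 = -1857.2500
edge 1: (6.5,8.5)→(18,7.5)  cross = 6.5·7.5 − 18·8.5 = -104.2500; (r_i+r_j)·cross = 24.5·-104.2500 = -2554.1250
edge 2: (18,7.5)→(13.5,38.5)  cross = 18·38.5 − 13.5·7.5 = 591.7500; (r_i+r_j)·cross = 31.5·591.7500 = 18640.1250
edge 3: (13.5,38.5)→(3,34)  cross = 13.5·34 − 3·38.5 = 343.5000; (r_i+r_j)·cross = 16.5·343.5000 = 5667.7500
Σcross = 635.5000 → A = |Σcross|/2 = 317.7500 mm²
Σ(r_i+r_j)·cross = 19896.5000 → first moment M = |Σ|/6 = 3316.0833
R_c = M/A = 3316.0833/317.7500 = 10.4361 mm
θ = 198° = 3.455752 rad
V = θ·R_c·A = 3.455752·10.4361·317.7500 = 11459.561 mm³

Volume = 11459.561 mm³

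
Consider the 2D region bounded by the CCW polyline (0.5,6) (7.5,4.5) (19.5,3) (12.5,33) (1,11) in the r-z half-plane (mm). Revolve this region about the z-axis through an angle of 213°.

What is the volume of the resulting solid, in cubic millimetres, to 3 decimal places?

Profile (r,z), 5 vertices: (0.5,6) (7.5,4.5) (19.5,3) (12.5,33) (1,11)
edge 0: (0.5,6)→(7.5,4.5)  cross = 0.5·4.5 − 7.5·6 = -42.7500; (r_i+r_j)·cross = 8·-42.7500 = -342.0000
edge 1: (7.5,4.5)→(19.5,3)  cross = 7.5·3 − 19.5·4.5 = -65.2500; (r_i+r_j)·cross = 27·-65.2500 = -1761.7500
edge 2: (19.5,3)→(12.5,33)  cross = 19.5·33 − 12.5·3 = 606.0000; (r_i+r_j)·cross = 32·606.0000 = 19392.0000
edge 3: (12.5,33)→(1,11)  cross = 12.5·11 − 1·33 = 104.5000; (r_i+r_j)·cross = 13.5·104.5000 = 1410.7500
edge 4: (1,11)→(0.5,6)  cross = 1·6 − 0.5·11 = 0.5000; (r_i+r_j)·cross = 1.5·0.5000 = 0.7500
Σcross = 603.0000 → A = |Σcross|/2 = 301.5000 mm²
Σ(r_i+r_j)·cross = 18699.7500 → first moment M = |Σ|/6 = 3116.6250
R_c = M/A = 3116.6250/301.5000 = 10.3371 mm
θ = 213° = 3.717551 rad
V = θ·R_c·A = 3.717551·10.3371·301.5000 = 11586.213 mm³

Volume = 11586.213 mm³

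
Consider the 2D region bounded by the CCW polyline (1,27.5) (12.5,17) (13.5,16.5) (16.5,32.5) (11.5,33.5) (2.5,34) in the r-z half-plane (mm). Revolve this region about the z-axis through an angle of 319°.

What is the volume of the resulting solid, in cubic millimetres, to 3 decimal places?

Profile (r,z), 6 vertices: (1,27.5) (12.5,17) (13.5,16.5) (16.5,32.5) (11.5,33.5) (2.5,34)
edge 0: (1,27.5)→(12.5,17)  cross = 1·17 − 12.5·27.5 = -326.7500; (r_i+r_j)·cross = 13.5·-326.7500 = -4411.1250
edge 1: (12.5,17)→(13.5,16.5)  cross = 12.5·16.5 − 13.5·17 = -23.2500; (r_i+r_j)·cross = 26·-23.2500 = -604.5000
edge 2: (13.5,16.5)→(16.5,32.5)  cross = 13.5·32.5 − 16.5·16.5 = 166.5000; (r_i+r_j)·cross = 30·166.5000 = 4995.0000
edge 3: (16.5,32.5)→(11.5,33.5)  cross = 16.5·33.5 − 11.5·32.5 = 179.0000; (r_i+r_j)·cross = 28·179.0000 = 5012.0000
edge 4: (11.5,33.5)→(2.5,34)  cross = 11.5·34 − 2.5·33.5 = 307.2500; (r_i+r_j)·cross = 14·307.2500 = 4301.5000
edge 5: (2.5,34)→(1,27.5)  cross = 2.5·27.5 − 1·34 = 34.7500; (r_i+r_j)·cross = 3.5·34.7500 = 121.6250
Σcross = 337.5000 → A = |Σcross|/2 = 168.7500 mm²
Σ(r_i+r_j)·cross = 9414.5000 → first moment M = |Σ|/6 = 1569.0833
R_c = M/A = 1569.0833/168.7500 = 9.2983 mm
θ = 319° = 5.567600 rad
V = θ·R_c·A = 5.567600·9.2983·168.7500 = 8736.029 mm³

Volume = 8736.029 mm³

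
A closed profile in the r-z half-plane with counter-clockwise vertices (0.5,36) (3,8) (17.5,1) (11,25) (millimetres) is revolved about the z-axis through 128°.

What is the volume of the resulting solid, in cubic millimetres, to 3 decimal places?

Volume = 4986.708 mm³

Profile (r,z), 4 vertices: (0.5,36) (3,8) (17.5,1) (11,25)
edge 0: (0.5,36)→(3,8)  cross = 0.5·8 − 3·36 = -104.0000; (r_i+r_j)·cross = 3.5·-104.0000 = -364.0000
edge 1: (3,8)→(17.5,1)  cross = 3·1 − 17.5·8 = -137.0000; (r_i+r_j)·cross = 20.5·-137.0000 = -2808.5000
edge 2: (17.5,1)→(11,25)  cross = 17.5·25 − 11·1 = 426.5000; (r_i+r_j)·cross = 28.5·426.5000 = 12155.2500
edge 3: (11,25)→(0.5,36)  cross = 11·36 − 0.5·25 = 383.5000; (r_i+r_j)·cross = 11.5·383.5000 = 4410.2500
Σcross = 569.0000 → A = |Σcross|/2 = 284.5000 mm²
Σ(r_i+r_j)·cross = 13393.0000 → first moment M = |Σ|/6 = 2232.1667
R_c = M/A = 2232.1667/284.5000 = 7.8459 mm
θ = 128° = 2.234021 rad
V = θ·R_c·A = 2.234021·7.8459·284.5000 = 4986.708 mm³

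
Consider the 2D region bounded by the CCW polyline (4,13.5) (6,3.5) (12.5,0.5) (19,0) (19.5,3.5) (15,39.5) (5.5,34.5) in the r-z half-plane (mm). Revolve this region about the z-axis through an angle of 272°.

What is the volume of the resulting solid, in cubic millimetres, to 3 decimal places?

Profile (r,z), 7 vertices: (4,13.5) (6,3.5) (12.5,0.5) (19,0) (19.5,3.5) (15,39.5) (5.5,34.5)
edge 0: (4,13.5)→(6,3.5)  cross = 4·3.5 − 6·13.5 = -67.0000; (r_i+r_j)·cross = 10·-67.0000 = -670.0000
edge 1: (6,3.5)→(12.5,0.5)  cross = 6·0.5 − 12.5·3.5 = -40.7500; (r_i+r_j)·cross = 18.5·-40.7500 = -753.8750
edge 2: (12.5,0.5)→(19,0)  cross = 12.5·0 − 19·0.5 = -9.5000; (r_i+r_j)·cross = 31.5·-9.5000 = -299.2500
edge 3: (19,0)→(19.5,3.5)  cross = 19·3.5 − 19.5·0 = 66.5000; (r_i+r_j)·cross = 38.5·66.5000 = 2560.2500
edge 4: (19.5,3.5)→(15,39.5)  cross = 19.5·39.5 − 15·3.5 = 717.7500; (r_i+r_j)·cross = 34.5·717.7500 = 24762.3750
edge 5: (15,39.5)→(5.5,34.5)  cross = 15·34.5 − 5.5·39.5 = 300.2500; (r_i+r_j)·cross = 20.5·300.2500 = 6155.1250
edge 6: (5.5,34.5)→(4,13.5)  cross = 5.5·13.5 − 4·34.5 = -63.7500; (r_i+r_j)·cross = 9.5·-63.7500 = -605.6250
Σcross = 903.5000 → A = |Σcross|/2 = 451.7500 mm²
Σ(r_i+r_j)·cross = 31149.0000 → first moment M = |Σ|/6 = 5191.5000
R_c = M/A = 5191.5000/451.7500 = 11.4920 mm
θ = 272° = 4.747296 rad
V = θ·R_c·A = 4.747296·11.4920·451.7500 = 24645.585 mm³

Volume = 24645.585 mm³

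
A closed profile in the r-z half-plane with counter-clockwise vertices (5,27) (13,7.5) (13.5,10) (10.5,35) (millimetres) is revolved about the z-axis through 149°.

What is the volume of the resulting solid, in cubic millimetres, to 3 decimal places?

Volume = 2436.111 mm³

Profile (r,z), 4 vertices: (5,27) (13,7.5) (13.5,10) (10.5,35)
edge 0: (5,27)→(13,7.5)  cross = 5·7.5 − 13·27 = -313.5000; (r_i+r_j)·cross = 18·-313.5000 = -5643.0000
edge 1: (13,7.5)→(13.5,10)  cross = 13·10 − 13.5·7.5 = 28.7500; (r_i+r_j)·cross = 26.5·28.7500 = 761.8750
edge 2: (13.5,10)→(10.5,35)  cross = 13.5·35 − 10.5·10 = 367.5000; (r_i+r_j)·cross = 24·367.5000 = 8820.0000
edge 3: (10.5,35)→(5,27)  cross = 10.5·27 − 5·35 = 108.5000; (r_i+r_j)·cross = 15.5·108.5000 = 1681.7500
Σcross = 191.2500 → A = |Σcross|/2 = 95.6250 mm²
Σ(r_i+r_j)·cross = 5620.6250 → first moment M = |Σ|/6 = 936.7708
R_c = M/A = 936.7708/95.6250 = 9.7963 mm
θ = 149° = 2.600541 rad
V = θ·R_c·A = 2.600541·9.7963·95.6250 = 2436.111 mm³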